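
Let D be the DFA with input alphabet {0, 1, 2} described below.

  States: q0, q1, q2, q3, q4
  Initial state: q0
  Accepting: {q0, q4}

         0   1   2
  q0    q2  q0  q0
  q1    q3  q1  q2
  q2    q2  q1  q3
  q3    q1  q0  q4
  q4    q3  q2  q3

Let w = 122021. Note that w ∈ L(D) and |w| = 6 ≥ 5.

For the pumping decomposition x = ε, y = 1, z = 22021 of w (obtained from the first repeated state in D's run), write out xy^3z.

11122021

xy^3z = ε·1·1·1·22021 = 11122021.
Reading y = 1 takes D from q0 back to q0, so after x·y·y·y the machine is still in q0, and z then leads to the accepting state q0. Hence 11122021 ∈ L(D).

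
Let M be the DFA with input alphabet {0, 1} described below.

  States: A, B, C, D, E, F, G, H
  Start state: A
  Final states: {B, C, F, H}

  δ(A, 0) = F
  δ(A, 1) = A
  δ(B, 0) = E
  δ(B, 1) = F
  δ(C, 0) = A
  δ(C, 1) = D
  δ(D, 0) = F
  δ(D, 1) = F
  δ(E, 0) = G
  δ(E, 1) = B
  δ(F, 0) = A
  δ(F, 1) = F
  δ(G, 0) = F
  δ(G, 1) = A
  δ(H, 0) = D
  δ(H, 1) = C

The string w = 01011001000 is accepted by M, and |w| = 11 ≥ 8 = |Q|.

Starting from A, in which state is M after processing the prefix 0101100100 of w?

State sequence: A -0-> F -1-> F -0-> A -1-> A -1-> A -0-> F -0-> A -1-> A -0-> F -0-> A

After reading 10 characters, M is in state A.
(This kind of state-tracing is the core of the pumping-lemma construction: with 8 states, pigeonhole forces a repeat within the first 8 steps.)

A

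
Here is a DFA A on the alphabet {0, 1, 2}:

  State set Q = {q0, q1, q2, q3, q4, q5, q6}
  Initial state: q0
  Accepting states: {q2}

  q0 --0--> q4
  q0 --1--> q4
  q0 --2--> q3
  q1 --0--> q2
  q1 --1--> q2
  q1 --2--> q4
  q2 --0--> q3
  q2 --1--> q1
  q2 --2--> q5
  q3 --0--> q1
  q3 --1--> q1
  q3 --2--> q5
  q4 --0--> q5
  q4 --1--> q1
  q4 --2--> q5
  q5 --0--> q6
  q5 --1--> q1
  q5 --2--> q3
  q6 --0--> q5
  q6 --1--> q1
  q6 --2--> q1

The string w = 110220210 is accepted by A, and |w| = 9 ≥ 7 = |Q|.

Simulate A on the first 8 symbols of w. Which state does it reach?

State sequence: q0 -1-> q4 -1-> q1 -0-> q2 -2-> q5 -2-> q3 -0-> q1 -2-> q4 -1-> q1

After reading 8 characters, A is in state q1.

q1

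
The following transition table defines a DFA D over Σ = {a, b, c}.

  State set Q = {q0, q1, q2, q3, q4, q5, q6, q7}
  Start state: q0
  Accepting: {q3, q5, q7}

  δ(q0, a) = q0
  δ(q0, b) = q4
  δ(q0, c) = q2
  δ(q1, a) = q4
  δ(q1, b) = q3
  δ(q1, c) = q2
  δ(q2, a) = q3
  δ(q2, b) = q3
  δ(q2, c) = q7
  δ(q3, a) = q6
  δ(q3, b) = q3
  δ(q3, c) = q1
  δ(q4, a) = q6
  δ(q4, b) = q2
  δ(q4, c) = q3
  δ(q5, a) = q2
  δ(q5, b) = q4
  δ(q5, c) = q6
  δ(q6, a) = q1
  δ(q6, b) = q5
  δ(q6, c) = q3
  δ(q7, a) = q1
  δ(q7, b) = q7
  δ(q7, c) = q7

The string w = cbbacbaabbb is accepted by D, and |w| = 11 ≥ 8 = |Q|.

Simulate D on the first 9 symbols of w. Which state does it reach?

Run of D on the first 9 characters of w = c b b a c b a a b:
  step 0: q0  (start)
  step 1: q2  (read c: q0→q2)
  step 2: q3  (read b: q2→q3)
  step 3: q3  (read b: q3→q3)
  step 4: q6  (read a: q3→q6)
  step 5: q3  (read c: q6→q3)
  step 6: q3  (read b: q3→q3)
  step 7: q6  (read a: q3→q6)
  step 8: q1  (read a: q6→q1)
  step 9: q3  (read b: q1→q3)

After reading 9 characters, D is in state q3.
(This kind of state-tracing is the core of the pumping-lemma construction: with 8 states, pigeonhole forces a repeat within the first 8 steps.)

q3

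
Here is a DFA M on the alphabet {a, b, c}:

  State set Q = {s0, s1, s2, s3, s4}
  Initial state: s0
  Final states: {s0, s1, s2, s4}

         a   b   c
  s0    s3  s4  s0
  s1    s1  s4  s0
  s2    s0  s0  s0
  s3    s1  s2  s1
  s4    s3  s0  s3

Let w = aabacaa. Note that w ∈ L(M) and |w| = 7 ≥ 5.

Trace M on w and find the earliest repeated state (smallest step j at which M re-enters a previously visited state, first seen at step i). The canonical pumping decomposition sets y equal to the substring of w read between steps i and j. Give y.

aba

State sequence: s0 -a-> s3 -a-> s1 -b-> s4 -a-> s3 -c-> s1 -a-> s1 -a-> s1
First repeat at step 4: s3 was already visited.

So i = 1, j = 4, giving x = w[0:1] = a, y = w[1:4] = aba, z = w[4:7] = caa.
Check: |xy| = 4 ≤ 5 and |y| = 3 ≥ 1. Reading y takes M from s3 back to s3, so every xyⁱz is accepted.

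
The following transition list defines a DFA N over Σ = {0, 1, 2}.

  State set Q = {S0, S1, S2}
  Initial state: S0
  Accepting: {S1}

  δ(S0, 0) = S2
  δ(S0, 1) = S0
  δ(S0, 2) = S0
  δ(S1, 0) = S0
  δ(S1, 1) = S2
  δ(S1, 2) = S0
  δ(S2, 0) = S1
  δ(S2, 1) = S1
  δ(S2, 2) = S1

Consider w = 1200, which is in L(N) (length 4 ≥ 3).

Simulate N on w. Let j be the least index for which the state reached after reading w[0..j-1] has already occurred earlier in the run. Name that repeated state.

Run of N on w = 1 2 0 0:
  step 0: S0  (start)
  step 1: S0  (read 1: S0→S0)   ← first repeat (S0 seen earlier)
  step 2: S0  (read 2: S0→S0)
  step 3: S2  (read 0: S0→S2)
  step 4: S1  (read 0: S2→S1)

The earliest repeat is at step j = 1: N is in S0, which it already visited at step i = 0.
Pumping length from the standard proof: p = 3 (the number of states). The repeated state found above gives |xy| = j ≤ 3 and |y| = j − i ≥ 1.

S0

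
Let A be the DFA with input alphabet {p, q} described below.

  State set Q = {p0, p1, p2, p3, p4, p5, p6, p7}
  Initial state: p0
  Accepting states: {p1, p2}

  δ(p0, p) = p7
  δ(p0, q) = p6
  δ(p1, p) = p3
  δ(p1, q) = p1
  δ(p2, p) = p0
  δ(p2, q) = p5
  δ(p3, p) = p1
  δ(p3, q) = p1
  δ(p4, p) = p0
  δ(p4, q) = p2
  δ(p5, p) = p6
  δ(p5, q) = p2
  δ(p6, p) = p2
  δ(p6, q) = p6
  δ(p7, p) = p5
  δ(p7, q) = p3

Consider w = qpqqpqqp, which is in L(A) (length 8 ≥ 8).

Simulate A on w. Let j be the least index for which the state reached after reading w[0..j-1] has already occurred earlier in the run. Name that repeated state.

p2

State sequence: p0 -q-> p6 -p-> p2 -q-> p5 -q-> p2 -p-> p0 -q-> p6 -q-> p6 -p-> p2
First repeat at step 4: p2 was already visited.

The earliest repeat is at step j = 4: A is in p2, which it already visited at step i = 2.
Since A has 8 states, any run of length ≥ 8 visits 8+1 states, so by pigeonhole some state repeats within the first 8 steps — that repeat gives the pumpable loop.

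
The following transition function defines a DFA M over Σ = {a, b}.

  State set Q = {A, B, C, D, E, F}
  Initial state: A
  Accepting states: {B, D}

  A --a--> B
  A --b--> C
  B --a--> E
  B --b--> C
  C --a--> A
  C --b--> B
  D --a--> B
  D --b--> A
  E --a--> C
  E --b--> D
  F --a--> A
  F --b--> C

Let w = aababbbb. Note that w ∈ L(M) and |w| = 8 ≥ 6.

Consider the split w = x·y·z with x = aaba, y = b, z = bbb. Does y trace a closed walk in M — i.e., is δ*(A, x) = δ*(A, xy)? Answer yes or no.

no

State sequence: A -a-> B -a-> E -b-> D -a-> B -b-> C

After x (step 4): B. After xy (step 5): C.
They differ (B ≠ C), so y is not a cycle from the state after x; this split is not the one the pumping-lemma construction produces, and pumping y need not keep the string in L(M).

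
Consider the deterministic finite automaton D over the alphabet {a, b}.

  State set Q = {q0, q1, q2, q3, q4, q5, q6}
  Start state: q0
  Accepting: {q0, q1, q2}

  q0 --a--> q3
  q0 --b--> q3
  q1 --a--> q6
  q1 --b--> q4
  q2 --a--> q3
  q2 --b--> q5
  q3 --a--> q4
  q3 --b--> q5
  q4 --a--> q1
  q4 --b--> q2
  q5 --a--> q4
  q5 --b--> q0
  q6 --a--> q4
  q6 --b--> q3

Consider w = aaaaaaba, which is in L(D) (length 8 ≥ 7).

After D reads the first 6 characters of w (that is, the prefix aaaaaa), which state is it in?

q1

Run of D on the first 6 characters of w = a a a a a a:
  step 0: q0  (start)
  step 1: q3  (read a: q0→q3)
  step 2: q4  (read a: q3→q4)
  step 3: q1  (read a: q4→q1)
  step 4: q6  (read a: q1→q6)
  step 5: q4  (read a: q6→q4)
  step 6: q1  (read a: q4→q1)

After reading 6 characters, D is in state q1.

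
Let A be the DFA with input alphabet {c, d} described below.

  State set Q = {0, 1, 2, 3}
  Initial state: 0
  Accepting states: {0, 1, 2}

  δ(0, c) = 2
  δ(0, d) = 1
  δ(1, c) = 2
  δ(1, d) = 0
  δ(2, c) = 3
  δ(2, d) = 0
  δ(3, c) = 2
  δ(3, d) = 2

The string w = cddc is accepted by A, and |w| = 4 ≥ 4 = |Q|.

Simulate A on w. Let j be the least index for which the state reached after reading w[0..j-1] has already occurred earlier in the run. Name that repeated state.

0

State sequence: 0 -c-> 2 -d-> 0 -d-> 1 -c-> 2
First repeat at step 2: 0 was already visited.

The earliest repeat is at step j = 2: A is in 0, which it already visited at step i = 0.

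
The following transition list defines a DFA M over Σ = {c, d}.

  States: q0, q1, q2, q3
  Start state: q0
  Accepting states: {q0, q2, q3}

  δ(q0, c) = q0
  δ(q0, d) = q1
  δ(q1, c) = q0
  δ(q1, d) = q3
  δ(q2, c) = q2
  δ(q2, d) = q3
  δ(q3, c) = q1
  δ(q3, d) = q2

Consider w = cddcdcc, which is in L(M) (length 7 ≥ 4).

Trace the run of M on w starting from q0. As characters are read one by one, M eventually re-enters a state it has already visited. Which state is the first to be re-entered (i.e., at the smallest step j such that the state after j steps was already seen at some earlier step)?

q0

Run of M on w = c d d c d c c:
  step 0: q0  (start)
  step 1: q0  (read c: q0→q0)   ← first repeat (q0 seen earlier)
  step 2: q1  (read d: q0→q1)
  step 3: q3  (read d: q1→q3)
  step 4: q1  (read c: q3→q1)
  step 5: q3  (read d: q1→q3)
  step 6: q1  (read c: q3→q1)
  step 7: q0  (read c: q1→q0)

The earliest repeat is at step j = 1: M is in q0, which it already visited at step i = 0.
The DFA has 4 states, so the proof of the pumping lemma guarantees a repeated state among the first 4+1 visited; the segment between the two visits is the pumpable y.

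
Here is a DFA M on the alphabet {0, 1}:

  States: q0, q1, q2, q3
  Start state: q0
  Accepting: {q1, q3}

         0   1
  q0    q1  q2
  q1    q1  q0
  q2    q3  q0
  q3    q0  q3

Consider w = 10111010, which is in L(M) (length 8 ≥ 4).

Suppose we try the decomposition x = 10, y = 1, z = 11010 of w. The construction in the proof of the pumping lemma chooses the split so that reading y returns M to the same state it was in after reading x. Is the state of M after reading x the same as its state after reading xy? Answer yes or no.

yes

State sequence: q0 -1-> q2 -0-> q3 -1-> q3

After x (step 2): q3. After xy (step 3): q3.
They match, so y = 1 drives M around a cycle from q3 back to itself; pumping y any number of times keeps M in q3 before reading z, and xyⁱz ∈ L(M) for every i ≥ 0.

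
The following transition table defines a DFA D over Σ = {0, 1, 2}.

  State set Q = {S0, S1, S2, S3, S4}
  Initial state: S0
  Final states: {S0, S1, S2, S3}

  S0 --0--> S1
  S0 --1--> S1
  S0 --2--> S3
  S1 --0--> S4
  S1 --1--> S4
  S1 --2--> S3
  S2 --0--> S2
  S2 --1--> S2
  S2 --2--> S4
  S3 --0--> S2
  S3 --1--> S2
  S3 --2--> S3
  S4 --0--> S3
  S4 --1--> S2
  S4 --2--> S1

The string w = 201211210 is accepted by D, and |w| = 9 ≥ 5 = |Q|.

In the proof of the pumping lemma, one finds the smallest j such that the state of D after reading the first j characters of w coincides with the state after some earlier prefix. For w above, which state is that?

S2

Run of D on w = 2 0 1 2 1 1 2 1 0:
  step 0: S0  (start)
  step 1: S3  (read 2: S0→S3)
  step 2: S2  (read 0: S3→S2)
  step 3: S2  (read 1: S2→S2)   ← first repeat (S2 seen earlier)
  step 4: S4  (read 2: S2→S4)
  step 5: S2  (read 1: S4→S2)
  step 6: S2  (read 1: S2→S2)
  step 7: S4  (read 2: S2→S4)
  step 8: S2  (read 1: S4→S2)
  step 9: S2  (read 0: S2→S2)

The earliest repeat is at step j = 3: D is in S2, which it already visited at step i = 2.
With |Q| = 5, pigeonhole forces a state repeat no later than step 5; the substring read between the first and second visits to that state can be pumped.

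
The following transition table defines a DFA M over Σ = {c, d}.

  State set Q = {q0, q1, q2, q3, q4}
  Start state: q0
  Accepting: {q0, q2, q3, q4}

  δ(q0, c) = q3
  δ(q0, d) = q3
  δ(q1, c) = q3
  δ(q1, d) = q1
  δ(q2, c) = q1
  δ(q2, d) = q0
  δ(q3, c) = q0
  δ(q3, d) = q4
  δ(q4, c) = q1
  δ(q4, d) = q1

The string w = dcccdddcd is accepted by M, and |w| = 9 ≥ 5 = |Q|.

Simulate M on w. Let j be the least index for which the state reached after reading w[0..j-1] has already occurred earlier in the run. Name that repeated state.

q0

Run of M on w = d c c c d d d c d:
  step 0: q0  (start)
  step 1: q3  (read d: q0→q3)
  step 2: q0  (read c: q3→q0)   ← first repeat (q0 seen earlier)
  step 3: q3  (read c: q0→q3)
  step 4: q0  (read c: q3→q0)
  step 5: q3  (read d: q0→q3)
  step 6: q4  (read d: q3→q4)
  step 7: q1  (read d: q4→q1)
  step 8: q3  (read c: q1→q3)
  step 9: q4  (read d: q3→q4)

The earliest repeat is at step j = 2: M is in q0, which it already visited at step i = 0.
With |Q| = 5, pigeonhole forces a state repeat no later than step 5; the substring read between the first and second visits to that state can be pumped.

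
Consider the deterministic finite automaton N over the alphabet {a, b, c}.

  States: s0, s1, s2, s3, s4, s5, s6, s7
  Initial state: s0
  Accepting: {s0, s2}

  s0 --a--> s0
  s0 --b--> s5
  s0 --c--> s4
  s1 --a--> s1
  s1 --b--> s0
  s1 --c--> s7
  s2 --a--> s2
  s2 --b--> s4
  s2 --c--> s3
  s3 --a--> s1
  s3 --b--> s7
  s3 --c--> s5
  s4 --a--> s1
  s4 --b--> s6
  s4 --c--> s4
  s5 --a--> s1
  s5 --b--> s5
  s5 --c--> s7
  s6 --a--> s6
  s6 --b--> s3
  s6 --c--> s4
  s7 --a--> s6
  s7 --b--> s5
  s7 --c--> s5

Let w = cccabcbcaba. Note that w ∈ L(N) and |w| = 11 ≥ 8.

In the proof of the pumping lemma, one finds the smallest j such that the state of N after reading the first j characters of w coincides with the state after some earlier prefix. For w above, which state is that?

State sequence: s0 -c-> s4 -c-> s4 -c-> s4 -a-> s1 -b-> s0 -c-> s4 -b-> s6 -c-> s4 -a-> s1 -b-> s0 -a-> s0
First repeat at step 2: s4 was already visited.

The earliest repeat is at step j = 2: N is in s4, which it already visited at step i = 1.
The DFA has 8 states, so the proof of the pumping lemma guarantees a repeated state among the first 8+1 visited; the segment between the two visits is the pumpable y.

s4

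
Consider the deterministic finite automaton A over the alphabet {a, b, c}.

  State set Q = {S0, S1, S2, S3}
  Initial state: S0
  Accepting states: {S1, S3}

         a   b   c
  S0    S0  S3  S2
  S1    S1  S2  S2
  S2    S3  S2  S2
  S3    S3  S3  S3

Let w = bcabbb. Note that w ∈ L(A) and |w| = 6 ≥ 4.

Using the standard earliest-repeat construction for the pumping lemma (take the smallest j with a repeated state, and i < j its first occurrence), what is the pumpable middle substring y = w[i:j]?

State sequence: S0 -b-> S3 -c-> S3 -a-> S3 -b-> S3 -b-> S3 -b-> S3
First repeat at step 2: S3 was already visited.

So i = 1, j = 2, giving x = w[0:1] = b, y = w[1:2] = c, z = w[2:6] = abbb.
Check: |xy| = 2 ≤ 4 and |y| = 1 ≥ 1. Reading y takes A from S3 back to S3, so every xyⁱz is accepted.
With |Q| = 4, pigeonhole forces a state repeat no later than step 4; the substring read between the first and second visits to that state can be pumped.

c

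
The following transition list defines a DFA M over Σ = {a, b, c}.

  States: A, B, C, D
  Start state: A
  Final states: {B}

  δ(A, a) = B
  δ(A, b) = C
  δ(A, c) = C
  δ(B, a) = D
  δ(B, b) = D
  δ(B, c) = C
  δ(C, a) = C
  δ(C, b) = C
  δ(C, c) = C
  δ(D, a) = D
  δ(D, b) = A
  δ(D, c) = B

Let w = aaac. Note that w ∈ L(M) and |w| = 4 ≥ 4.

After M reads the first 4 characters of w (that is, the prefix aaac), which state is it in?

B

Run of M on the first 4 characters of w = a a a c:
  step 0: A  (start)
  step 1: B  (read a: A→B)
  step 2: D  (read a: B→D)
  step 3: D  (read a: D→D)
  step 4: B  (read c: D→B)

After reading 4 characters, M is in state B.
(This kind of state-tracing is the core of the pumping-lemma construction: with 4 states, pigeonhole forces a repeat within the first 4 steps.)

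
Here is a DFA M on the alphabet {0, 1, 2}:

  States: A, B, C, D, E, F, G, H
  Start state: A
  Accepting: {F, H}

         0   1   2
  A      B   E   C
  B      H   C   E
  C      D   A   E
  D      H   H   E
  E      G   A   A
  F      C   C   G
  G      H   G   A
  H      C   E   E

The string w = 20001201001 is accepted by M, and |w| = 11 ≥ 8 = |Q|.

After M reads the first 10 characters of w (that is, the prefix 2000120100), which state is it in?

Run of M on the first 10 characters of w = 2 0 0 0 1 2 0 1 0 0:
  step 0: A  (start)
  step 1: C  (read 2: A→C)
  step 2: D  (read 0: C→D)
  step 3: H  (read 0: D→H)
  step 4: C  (read 0: H→C)
  step 5: A  (read 1: C→A)
  step 6: C  (read 2: A→C)
  step 7: D  (read 0: C→D)
  step 8: H  (read 1: D→H)
  step 9: C  (read 0: H→C)
  step 10: D  (read 0: C→D)

After reading 10 characters, M is in state D.

D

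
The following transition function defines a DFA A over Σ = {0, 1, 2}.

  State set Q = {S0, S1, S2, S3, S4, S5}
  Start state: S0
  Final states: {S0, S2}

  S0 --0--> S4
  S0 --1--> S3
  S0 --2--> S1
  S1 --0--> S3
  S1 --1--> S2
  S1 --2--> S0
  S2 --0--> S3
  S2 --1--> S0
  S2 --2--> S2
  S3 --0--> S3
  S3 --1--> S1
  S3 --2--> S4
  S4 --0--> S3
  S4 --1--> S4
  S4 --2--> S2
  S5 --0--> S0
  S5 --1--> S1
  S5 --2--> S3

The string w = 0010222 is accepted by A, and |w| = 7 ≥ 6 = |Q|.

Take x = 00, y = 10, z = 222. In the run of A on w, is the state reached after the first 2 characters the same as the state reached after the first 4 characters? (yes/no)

State sequence: S0 -0-> S4 -0-> S3 -1-> S1 -0-> S3

After x (step 2): S3. After xy (step 4): S3.
They match, so y = 10 drives A around a cycle from S3 back to itself; pumping y any number of times keeps A in S3 before reading z, and xyⁱz ∈ L(A) for every i ≥ 0.

yes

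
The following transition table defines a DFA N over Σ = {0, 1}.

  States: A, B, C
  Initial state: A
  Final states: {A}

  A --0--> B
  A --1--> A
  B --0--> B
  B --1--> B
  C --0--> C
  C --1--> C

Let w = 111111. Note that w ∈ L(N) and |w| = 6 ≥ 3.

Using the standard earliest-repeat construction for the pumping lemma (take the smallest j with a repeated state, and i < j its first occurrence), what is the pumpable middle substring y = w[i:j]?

1

Run of N on w = 1 1 1 1 1 1:
  step 0: A  (start)
  step 1: A  (read 1: A→A)   ← first repeat (A seen earlier)
  step 2: A  (read 1: A→A)
  step 3: A  (read 1: A→A)
  step 4: A  (read 1: A→A)
  step 5: A  (read 1: A→A)
  step 6: A  (read 1: A→A)

So i = 0, j = 1, giving x = w[0:0] = ε, y = w[0:1] = 1, z = w[1:6] = 11111.
Check: |xy| = 1 ≤ 3 and |y| = 1 ≥ 1. Reading y takes N from A back to A, so every xyⁱz is accepted.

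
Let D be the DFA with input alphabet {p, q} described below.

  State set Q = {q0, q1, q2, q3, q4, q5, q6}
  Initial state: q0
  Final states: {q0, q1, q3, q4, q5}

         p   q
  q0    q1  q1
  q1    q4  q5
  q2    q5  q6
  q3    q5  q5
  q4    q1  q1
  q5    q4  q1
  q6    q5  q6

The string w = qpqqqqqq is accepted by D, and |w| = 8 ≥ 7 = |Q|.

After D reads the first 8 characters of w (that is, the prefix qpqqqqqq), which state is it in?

State sequence: q0 -q-> q1 -p-> q4 -q-> q1 -q-> q5 -q-> q1 -q-> q5 -q-> q1 -q-> q5

After reading 8 characters, D is in state q5.

q5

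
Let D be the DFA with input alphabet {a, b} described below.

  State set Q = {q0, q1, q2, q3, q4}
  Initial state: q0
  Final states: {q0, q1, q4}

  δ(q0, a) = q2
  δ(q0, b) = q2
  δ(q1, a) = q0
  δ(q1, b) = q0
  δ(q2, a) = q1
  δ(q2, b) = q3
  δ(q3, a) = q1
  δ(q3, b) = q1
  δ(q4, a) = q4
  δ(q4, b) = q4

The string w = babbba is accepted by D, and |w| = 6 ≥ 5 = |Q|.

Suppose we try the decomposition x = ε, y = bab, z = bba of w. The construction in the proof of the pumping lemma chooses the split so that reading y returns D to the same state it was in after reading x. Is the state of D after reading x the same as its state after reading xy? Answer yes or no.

Run of D on the first 3 characters of w = b a b:
  step 0: q0  (start)
  step 1: q2  (read b: q0→q2)
  step 2: q1  (read a: q2→q1)
  step 3: q0  (read b: q1→q0)

After x (step 0): q0. After xy (step 3): q0.
They match, so y = bab drives D around a cycle from q0 back to itself; pumping y any number of times keeps D in q0 before reading z, and xyⁱz ∈ L(D) for every i ≥ 0.

yes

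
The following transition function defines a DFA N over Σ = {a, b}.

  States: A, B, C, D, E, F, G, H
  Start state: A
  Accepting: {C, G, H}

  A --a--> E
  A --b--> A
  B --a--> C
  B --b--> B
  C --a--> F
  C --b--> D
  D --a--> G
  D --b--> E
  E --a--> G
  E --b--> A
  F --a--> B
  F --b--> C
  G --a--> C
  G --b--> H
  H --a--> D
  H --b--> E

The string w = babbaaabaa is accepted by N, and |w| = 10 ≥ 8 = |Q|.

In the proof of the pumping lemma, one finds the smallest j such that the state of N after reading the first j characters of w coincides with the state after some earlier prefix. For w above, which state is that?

A

Run of N on w = b a b b a a a b a a:
  step 0: A  (start)
  step 1: A  (read b: A→A)   ← first repeat (A seen earlier)
  step 2: E  (read a: A→E)
  step 3: A  (read b: E→A)
  step 4: A  (read b: A→A)
  step 5: E  (read a: A→E)
  step 6: G  (read a: E→G)
  step 7: C  (read a: G→C)
  step 8: D  (read b: C→D)
  step 9: G  (read a: D→G)
  step 10: C  (read a: G→C)

The earliest repeat is at step j = 1: N is in A, which it already visited at step i = 0.
With |Q| = 8, pigeonhole forces a state repeat no later than step 8; the substring read between the first and second visits to that state can be pumped.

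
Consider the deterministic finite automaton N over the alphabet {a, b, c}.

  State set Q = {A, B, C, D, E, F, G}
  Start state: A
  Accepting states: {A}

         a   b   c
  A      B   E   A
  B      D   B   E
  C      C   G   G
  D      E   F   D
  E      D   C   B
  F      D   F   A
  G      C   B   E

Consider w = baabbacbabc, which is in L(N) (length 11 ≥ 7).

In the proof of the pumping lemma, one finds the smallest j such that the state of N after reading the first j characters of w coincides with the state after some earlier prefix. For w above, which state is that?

State sequence: A -b-> E -a-> D -a-> E -b-> C -b-> G -a-> C -c-> G -b-> B -a-> D -b-> F -c-> A
First repeat at step 3: E was already visited.

The earliest repeat is at step j = 3: N is in E, which it already visited at step i = 1.
With |Q| = 7, pigeonhole forces a state repeat no later than step 7; the substring read between the first and second visits to that state can be pumped.

E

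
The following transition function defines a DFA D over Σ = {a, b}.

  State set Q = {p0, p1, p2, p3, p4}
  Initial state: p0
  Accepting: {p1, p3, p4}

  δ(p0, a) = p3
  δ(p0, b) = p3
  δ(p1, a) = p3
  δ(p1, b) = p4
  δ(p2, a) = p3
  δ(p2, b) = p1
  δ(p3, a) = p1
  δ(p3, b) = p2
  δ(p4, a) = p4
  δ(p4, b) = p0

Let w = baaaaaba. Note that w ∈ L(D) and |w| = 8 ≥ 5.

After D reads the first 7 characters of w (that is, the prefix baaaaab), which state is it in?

p4

State sequence: p0 -b-> p3 -a-> p1 -a-> p3 -a-> p1 -a-> p3 -a-> p1 -b-> p4

After reading 7 characters, D is in state p4.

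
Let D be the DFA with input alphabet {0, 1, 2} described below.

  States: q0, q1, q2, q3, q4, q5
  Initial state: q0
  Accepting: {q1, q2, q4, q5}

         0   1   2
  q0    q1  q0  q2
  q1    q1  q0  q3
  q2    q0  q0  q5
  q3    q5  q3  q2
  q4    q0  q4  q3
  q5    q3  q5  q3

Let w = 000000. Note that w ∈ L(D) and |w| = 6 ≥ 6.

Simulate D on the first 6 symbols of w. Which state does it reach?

State sequence: q0 -0-> q1 -0-> q1 -0-> q1 -0-> q1 -0-> q1 -0-> q1

After reading 6 characters, D is in state q1.

q1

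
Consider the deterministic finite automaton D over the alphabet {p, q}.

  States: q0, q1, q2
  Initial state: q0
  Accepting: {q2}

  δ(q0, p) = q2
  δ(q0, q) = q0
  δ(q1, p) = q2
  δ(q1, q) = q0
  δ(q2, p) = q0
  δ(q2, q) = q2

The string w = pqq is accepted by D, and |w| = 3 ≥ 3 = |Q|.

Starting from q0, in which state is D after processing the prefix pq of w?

Run of D on the first 2 characters of w = p q:
  step 0: q0  (start)
  step 1: q2  (read p: q0→q2)
  step 2: q2  (read q: q2→q2)

After reading 2 characters, D is in state q2.

q2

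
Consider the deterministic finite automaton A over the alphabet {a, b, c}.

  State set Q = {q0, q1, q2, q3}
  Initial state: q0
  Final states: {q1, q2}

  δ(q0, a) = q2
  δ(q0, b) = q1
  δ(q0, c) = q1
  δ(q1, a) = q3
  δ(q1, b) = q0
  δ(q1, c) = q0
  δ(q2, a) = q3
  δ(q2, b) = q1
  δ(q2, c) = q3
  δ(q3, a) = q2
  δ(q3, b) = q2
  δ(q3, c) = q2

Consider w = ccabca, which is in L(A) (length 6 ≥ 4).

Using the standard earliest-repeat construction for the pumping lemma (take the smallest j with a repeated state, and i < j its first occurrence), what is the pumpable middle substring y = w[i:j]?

cc

State sequence: q0 -c-> q1 -c-> q0 -a-> q2 -b-> q1 -c-> q0 -a-> q2
First repeat at step 2: q0 was already visited.

So i = 0, j = 2, giving x = w[0:0] = ε, y = w[0:2] = cc, z = w[2:6] = abca.
Check: |xy| = 2 ≤ 4 and |y| = 2 ≥ 1. Reading y takes A from q0 back to q0, so every xyⁱz is accepted.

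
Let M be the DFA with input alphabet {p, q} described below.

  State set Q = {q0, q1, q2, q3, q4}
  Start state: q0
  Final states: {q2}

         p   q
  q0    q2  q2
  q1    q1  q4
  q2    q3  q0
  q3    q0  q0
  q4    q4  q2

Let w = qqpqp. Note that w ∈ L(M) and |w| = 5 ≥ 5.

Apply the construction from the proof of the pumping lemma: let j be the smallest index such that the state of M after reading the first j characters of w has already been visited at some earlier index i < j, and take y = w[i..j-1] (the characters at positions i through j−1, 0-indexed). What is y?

State sequence: q0 -q-> q2 -q-> q0 -p-> q2 -q-> q0 -p-> q2
First repeat at step 2: q0 was already visited.

So i = 0, j = 2, giving x = w[0:0] = ε, y = w[0:2] = qq, z = w[2:5] = pqp.
Check: |xy| = 2 ≤ 5 and |y| = 2 ≥ 1. Reading y takes M from q0 back to q0, so every xyⁱz is accepted.

qq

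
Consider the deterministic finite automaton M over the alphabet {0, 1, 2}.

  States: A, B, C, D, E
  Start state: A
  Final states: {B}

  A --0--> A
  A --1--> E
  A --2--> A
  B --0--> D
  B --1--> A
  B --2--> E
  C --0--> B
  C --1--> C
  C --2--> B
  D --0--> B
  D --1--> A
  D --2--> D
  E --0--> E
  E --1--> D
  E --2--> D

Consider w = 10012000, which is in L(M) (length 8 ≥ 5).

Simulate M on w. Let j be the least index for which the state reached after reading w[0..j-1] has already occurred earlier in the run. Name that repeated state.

E

State sequence: A -1-> E -0-> E -0-> E -1-> D -2-> D -0-> B -0-> D -0-> B
First repeat at step 2: E was already visited.

The earliest repeat is at step j = 2: M is in E, which it already visited at step i = 1.
Pumping length from the standard proof: p = 5 (the number of states). The repeated state found above gives |xy| = j ≤ 5 and |y| = j − i ≥ 1.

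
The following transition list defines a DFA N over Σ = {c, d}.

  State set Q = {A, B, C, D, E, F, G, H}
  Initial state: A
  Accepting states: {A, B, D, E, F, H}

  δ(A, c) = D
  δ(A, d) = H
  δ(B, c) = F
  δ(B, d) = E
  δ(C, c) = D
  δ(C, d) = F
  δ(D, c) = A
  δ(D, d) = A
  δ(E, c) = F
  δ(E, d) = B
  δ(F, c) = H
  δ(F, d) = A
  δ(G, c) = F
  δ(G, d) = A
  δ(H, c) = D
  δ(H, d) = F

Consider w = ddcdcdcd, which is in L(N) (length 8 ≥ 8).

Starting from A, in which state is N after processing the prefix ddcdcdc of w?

State sequence: A -d-> H -d-> F -c-> H -d-> F -c-> H -d-> F -c-> H

After reading 7 characters, N is in state H.

H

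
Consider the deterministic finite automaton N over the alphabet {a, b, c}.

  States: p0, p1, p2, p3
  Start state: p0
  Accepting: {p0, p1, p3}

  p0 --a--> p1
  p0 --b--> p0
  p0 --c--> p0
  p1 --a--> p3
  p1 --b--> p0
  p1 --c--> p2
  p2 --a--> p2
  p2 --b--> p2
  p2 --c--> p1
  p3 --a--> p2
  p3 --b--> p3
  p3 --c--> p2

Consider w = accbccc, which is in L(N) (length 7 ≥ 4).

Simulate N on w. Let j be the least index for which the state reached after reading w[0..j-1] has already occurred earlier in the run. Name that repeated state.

Run of N on w = a c c b c c c:
  step 0: p0  (start)
  step 1: p1  (read a: p0→p1)
  step 2: p2  (read c: p1→p2)
  step 3: p1  (read c: p2→p1)   ← first repeat (p1 seen earlier)
  step 4: p0  (read b: p1→p0)
  step 5: p0  (read c: p0→p0)
  step 6: p0  (read c: p0→p0)
  step 7: p0  (read c: p0→p0)

The earliest repeat is at step j = 3: N is in p1, which it already visited at step i = 1.
Since N has 4 states, any run of length ≥ 4 visits 4+1 states, so by pigeonhole some state repeats within the first 4 steps — that repeat gives the pumpable loop.

p1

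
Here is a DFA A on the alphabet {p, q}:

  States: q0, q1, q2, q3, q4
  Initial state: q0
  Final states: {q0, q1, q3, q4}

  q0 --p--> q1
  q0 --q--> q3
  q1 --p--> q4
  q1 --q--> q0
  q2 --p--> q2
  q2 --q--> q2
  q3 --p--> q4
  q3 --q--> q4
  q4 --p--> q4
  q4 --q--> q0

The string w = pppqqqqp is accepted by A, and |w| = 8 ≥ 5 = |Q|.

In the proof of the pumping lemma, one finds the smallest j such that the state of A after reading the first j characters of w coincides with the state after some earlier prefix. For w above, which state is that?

State sequence: q0 -p-> q1 -p-> q4 -p-> q4 -q-> q0 -q-> q3 -q-> q4 -q-> q0 -p-> q1
First repeat at step 3: q4 was already visited.

The earliest repeat is at step j = 3: A is in q4, which it already visited at step i = 2.

q4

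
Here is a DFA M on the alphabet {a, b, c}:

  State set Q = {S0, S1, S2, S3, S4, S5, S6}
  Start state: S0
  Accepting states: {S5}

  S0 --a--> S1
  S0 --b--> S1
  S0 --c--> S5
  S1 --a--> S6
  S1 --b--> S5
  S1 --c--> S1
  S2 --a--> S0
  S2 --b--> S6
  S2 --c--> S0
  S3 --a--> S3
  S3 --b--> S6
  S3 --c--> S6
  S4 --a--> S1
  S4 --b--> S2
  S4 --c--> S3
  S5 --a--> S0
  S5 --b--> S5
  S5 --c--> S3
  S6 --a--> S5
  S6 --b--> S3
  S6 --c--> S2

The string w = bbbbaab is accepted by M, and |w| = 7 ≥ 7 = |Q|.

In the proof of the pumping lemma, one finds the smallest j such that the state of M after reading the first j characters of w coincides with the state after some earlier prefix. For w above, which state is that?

State sequence: S0 -b-> S1 -b-> S5 -b-> S5 -b-> S5 -a-> S0 -a-> S1 -b-> S5
First repeat at step 3: S5 was already visited.

The earliest repeat is at step j = 3: M is in S5, which it already visited at step i = 2.
Pumping length from the standard proof: p = 7 (the number of states). The repeated state found above gives |xy| = j ≤ 7 and |y| = j − i ≥ 1.

S5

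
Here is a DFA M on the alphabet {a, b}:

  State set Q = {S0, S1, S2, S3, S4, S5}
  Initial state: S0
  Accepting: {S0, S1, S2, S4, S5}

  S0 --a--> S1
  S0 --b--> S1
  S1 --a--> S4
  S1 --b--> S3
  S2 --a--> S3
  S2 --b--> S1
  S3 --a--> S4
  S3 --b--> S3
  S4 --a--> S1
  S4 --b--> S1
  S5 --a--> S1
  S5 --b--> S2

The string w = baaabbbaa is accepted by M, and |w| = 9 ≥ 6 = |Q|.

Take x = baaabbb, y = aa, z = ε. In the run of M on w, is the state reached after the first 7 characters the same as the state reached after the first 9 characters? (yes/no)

State sequence: S0 -b-> S1 -a-> S4 -a-> S1 -a-> S4 -b-> S1 -b-> S3 -b-> S3 -a-> S4 -a-> S1

After x (step 7): S3. After xy (step 9): S1.
They differ (S3 ≠ S1), so y is not a cycle from the state after x; this split is not the one the pumping-lemma construction produces, and pumping y need not keep the string in L(M).

no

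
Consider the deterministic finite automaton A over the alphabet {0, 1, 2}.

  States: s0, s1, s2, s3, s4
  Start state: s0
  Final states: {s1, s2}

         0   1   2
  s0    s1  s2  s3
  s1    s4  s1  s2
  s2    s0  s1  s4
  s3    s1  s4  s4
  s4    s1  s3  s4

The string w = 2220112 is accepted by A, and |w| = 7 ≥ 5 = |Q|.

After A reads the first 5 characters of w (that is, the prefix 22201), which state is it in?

State sequence: s0 -2-> s3 -2-> s4 -2-> s4 -0-> s1 -1-> s1

After reading 5 characters, A is in state s1.

s1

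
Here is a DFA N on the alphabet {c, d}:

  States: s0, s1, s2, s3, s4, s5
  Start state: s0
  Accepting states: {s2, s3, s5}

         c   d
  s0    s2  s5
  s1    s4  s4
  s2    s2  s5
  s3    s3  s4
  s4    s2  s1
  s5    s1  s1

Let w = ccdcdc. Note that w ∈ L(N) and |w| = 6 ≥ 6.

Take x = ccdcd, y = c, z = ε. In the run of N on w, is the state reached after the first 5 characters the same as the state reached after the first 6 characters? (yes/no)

Run of N on the first 6 characters of w = c c d c d c:
  step 0: s0  (start)
  step 1: s2  (read c: s0→s2)
  step 2: s2  (read c: s2→s2)
  step 3: s5  (read d: s2→s5)
  step 4: s1  (read c: s5→s1)
  step 5: s4  (read d: s1→s4)
  step 6: s2  (read c: s4→s2)

After x (step 5): s4. After xy (step 6): s2.
They differ (s4 ≠ s2), so y is not a cycle from the state after x; this split is not the one the pumping-lemma construction produces, and pumping y need not keep the string in L(N).

no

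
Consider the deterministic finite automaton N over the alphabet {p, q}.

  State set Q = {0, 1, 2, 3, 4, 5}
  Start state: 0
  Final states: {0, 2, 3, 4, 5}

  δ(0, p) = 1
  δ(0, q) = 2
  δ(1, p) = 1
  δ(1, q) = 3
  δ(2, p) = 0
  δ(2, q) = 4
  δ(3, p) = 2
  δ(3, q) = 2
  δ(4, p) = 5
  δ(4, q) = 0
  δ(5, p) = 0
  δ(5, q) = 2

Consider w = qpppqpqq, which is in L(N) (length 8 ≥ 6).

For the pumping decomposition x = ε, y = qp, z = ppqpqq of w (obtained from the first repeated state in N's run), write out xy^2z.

qpqpppqpqq

xy^2z = ε·qp·qp·ppqpqq = qpqpppqpqq.
Reading y = qp takes N from 0 back to 0, so after x·y·y the machine is still in 0, and z then leads to the accepting state 0. Hence qpqpppqpqq ∈ L(N).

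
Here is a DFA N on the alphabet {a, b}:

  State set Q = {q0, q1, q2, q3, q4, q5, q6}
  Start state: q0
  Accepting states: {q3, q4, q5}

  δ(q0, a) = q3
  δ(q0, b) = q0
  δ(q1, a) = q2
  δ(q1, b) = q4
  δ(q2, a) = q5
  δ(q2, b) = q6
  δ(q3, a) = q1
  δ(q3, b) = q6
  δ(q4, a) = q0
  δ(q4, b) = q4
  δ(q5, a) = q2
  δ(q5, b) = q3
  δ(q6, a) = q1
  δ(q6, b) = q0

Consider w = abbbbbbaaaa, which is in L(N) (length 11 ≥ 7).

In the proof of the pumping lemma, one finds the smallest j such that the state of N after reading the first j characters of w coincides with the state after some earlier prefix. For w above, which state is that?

q0

Run of N on w = a b b b b b b a a a a:
  step 0: q0  (start)
  step 1: q3  (read a: q0→q3)
  step 2: q6  (read b: q3→q6)
  step 3: q0  (read b: q6→q0)   ← first repeat (q0 seen earlier)
  step 4: q0  (read b: q0→q0)
  step 5: q0  (read b: q0→q0)
  step 6: q0  (read b: q0→q0)
  step 7: q0  (read b: q0→q0)
  step 8: q3  (read a: q0→q3)
  step 9: q1  (read a: q3→q1)
  step 10: q2  (read a: q1→q2)
  step 11: q5  (read a: q2→q5)

The earliest repeat is at step j = 3: N is in q0, which it already visited at step i = 0.
Since N has 7 states, any run of length ≥ 7 visits 7+1 states, so by pigeonhole some state repeats within the first 7 steps — that repeat gives the pumpable loop.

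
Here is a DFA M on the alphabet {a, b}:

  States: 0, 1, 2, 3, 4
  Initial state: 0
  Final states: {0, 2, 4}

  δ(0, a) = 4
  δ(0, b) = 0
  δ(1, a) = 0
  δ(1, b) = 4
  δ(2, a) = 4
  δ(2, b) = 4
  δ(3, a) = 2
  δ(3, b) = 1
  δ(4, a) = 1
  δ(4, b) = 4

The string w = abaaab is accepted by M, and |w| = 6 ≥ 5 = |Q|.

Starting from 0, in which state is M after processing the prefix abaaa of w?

State sequence: 0 -a-> 4 -b-> 4 -a-> 1 -a-> 0 -a-> 4

After reading 5 characters, M is in state 4.
(This kind of state-tracing is the core of the pumping-lemma construction: with 5 states, pigeonhole forces a repeat within the first 5 steps.)

4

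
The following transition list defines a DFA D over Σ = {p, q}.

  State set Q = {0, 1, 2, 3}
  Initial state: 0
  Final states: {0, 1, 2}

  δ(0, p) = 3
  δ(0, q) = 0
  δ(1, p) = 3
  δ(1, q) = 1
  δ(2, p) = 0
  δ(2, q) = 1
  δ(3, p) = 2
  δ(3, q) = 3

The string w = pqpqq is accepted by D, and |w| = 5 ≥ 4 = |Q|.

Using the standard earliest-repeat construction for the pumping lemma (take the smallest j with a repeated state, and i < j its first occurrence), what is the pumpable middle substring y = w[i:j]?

State sequence: 0 -p-> 3 -q-> 3 -p-> 2 -q-> 1 -q-> 1
First repeat at step 2: 3 was already visited.

So i = 1, j = 2, giving x = w[0:1] = p, y = w[1:2] = q, z = w[2:5] = pqq.
Check: |xy| = 2 ≤ 4 and |y| = 1 ≥ 1. Reading y takes D from 3 back to 3, so every xyⁱz is accepted.
Since D has 4 states, any run of length ≥ 4 visits 4+1 states, so by pigeonhole some state repeats within the first 4 steps — that repeat gives the pumpable loop.

q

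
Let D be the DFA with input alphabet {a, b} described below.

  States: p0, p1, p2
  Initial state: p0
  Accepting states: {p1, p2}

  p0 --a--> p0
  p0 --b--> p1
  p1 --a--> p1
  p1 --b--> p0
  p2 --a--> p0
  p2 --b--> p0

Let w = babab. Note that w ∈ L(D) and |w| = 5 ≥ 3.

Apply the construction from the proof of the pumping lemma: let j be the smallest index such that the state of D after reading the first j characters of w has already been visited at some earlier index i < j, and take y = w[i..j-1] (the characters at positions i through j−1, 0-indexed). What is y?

State sequence: p0 -b-> p1 -a-> p1 -b-> p0 -a-> p0 -b-> p1
First repeat at step 2: p1 was already visited.

So i = 1, j = 2, giving x = w[0:1] = b, y = w[1:2] = a, z = w[2:5] = bab.
Check: |xy| = 2 ≤ 3 and |y| = 1 ≥ 1. Reading y takes D from p1 back to p1, so every xyⁱz is accepted.

a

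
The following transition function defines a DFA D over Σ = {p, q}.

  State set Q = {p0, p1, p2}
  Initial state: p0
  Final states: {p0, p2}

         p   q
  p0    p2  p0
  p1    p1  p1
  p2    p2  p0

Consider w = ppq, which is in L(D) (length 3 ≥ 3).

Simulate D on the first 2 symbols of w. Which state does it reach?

State sequence: p0 -p-> p2 -p-> p2

After reading 2 characters, D is in state p2.

p2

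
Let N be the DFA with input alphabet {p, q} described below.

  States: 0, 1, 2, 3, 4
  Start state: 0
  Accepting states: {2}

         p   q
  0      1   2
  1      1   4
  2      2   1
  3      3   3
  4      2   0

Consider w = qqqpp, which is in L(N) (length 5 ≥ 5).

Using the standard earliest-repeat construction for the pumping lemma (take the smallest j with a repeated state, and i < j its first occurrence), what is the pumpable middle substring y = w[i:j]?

Run of N on w = q q q p p:
  step 0: 0  (start)
  step 1: 2  (read q: 0→2)
  step 2: 1  (read q: 2→1)
  step 3: 4  (read q: 1→4)
  step 4: 2  (read p: 4→2)   ← first repeat (2 seen earlier)
  step 5: 2  (read p: 2→2)

So i = 1, j = 4, giving x = w[0:1] = q, y = w[1:4] = qqp, z = w[4:5] = p.
Check: |xy| = 4 ≤ 5 and |y| = 3 ≥ 1. Reading y takes N from 2 back to 2, so every xyⁱz is accepted.

qqp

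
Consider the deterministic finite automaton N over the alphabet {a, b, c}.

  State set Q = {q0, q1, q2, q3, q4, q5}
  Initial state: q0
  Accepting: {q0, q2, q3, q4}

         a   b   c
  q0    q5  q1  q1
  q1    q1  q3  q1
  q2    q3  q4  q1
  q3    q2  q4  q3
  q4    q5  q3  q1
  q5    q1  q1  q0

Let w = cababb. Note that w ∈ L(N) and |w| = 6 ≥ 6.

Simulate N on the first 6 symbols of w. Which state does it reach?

Run of N on the first 6 characters of w = c a b a b b:
  step 0: q0  (start)
  step 1: q1  (read c: q0→q1)
  step 2: q1  (read a: q1→q1)
  step 3: q3  (read b: q1→q3)
  step 4: q2  (read a: q3→q2)
  step 5: q4  (read b: q2→q4)
  step 6: q3  (read b: q4→q3)

After reading 6 characters, N is in state q3.

q3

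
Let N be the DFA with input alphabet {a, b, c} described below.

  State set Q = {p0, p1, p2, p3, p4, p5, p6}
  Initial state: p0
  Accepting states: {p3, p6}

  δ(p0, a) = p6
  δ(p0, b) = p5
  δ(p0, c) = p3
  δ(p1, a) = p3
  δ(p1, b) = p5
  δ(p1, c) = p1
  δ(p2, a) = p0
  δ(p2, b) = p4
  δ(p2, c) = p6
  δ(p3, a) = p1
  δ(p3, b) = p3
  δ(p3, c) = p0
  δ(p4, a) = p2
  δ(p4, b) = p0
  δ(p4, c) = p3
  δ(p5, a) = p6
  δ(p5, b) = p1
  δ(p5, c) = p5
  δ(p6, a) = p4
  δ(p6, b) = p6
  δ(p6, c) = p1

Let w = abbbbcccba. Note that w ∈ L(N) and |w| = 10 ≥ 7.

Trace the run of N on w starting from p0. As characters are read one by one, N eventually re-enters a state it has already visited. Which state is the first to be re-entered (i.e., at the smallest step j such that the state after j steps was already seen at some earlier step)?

Run of N on w = a b b b b c c c b a:
  step 0: p0  (start)
  step 1: p6  (read a: p0→p6)
  step 2: p6  (read b: p6→p6)   ← first repeat (p6 seen earlier)
  step 3: p6  (read b: p6→p6)
  step 4: p6  (read b: p6→p6)
  step 5: p6  (read b: p6→p6)
  step 6: p1  (read c: p6→p1)
  step 7: p1  (read c: p1→p1)
  step 8: p1  (read c: p1→p1)
  step 9: p5  (read b: p1→p5)
  step 10: p6  (read a: p5→p6)

The earliest repeat is at step j = 2: N is in p6, which it already visited at step i = 1.

p6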